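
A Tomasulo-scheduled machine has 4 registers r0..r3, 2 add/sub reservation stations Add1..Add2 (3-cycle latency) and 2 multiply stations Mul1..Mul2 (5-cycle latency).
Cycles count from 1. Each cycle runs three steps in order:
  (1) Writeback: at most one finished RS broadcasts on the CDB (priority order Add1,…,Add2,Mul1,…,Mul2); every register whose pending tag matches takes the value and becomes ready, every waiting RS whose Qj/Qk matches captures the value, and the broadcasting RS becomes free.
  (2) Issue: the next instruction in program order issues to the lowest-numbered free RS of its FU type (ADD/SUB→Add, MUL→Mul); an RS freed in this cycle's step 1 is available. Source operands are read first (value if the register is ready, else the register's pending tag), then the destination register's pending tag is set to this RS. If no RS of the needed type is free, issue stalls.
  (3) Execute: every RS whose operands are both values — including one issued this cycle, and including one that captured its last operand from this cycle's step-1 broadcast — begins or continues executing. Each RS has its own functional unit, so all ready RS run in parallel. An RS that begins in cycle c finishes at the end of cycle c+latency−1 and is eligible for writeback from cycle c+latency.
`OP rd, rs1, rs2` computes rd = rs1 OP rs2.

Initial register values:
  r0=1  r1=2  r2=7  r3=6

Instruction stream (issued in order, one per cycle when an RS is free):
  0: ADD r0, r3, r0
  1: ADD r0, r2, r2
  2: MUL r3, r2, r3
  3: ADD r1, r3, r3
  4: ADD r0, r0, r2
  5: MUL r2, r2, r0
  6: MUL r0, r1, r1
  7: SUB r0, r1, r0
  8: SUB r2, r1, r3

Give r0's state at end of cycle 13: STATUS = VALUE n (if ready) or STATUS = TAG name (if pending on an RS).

cycle 1: issue ADD r0<-Add1 // r0:Add1,r1:2,r2:7,r3:6
cycle 2: issue ADD r0<-Add2 // r0:Add2,r1:2,r2:7,r3:6
cycle 3: issue MUL r3<-Mul1 // r0:Add2,r1:2,r2:7,r3:Mul1
cycle 4: CDB Add1=7; issue ADD r1<-Add1 // r0:Add2,r1:Add1,r2:7,r3:Mul1
cycle 5: CDB Add2=14; issue ADD r0<-Add2 // r0:Add2,r1:Add1,r2:7,r3:Mul1
cycle 6: issue MUL r2<-Mul2 // r0:Add2,r1:Add1,r2:Mul2,r3:Mul1
cycle 7: stall // r0:Add2,r1:Add1,r2:Mul2,r3:Mul1
cycle 8: CDB Add2=21; stall // r0:21,r1:Add1,r2:Mul2,r3:Mul1
cycle 9: CDB Mul1=42; issue MUL r0<-Mul1 // r0:Mul1,r1:Add1,r2:Mul2,r3:42
cycle 10: issue SUB r0<-Add2 // r0:Add2,r1:Add1,r2:Mul2,r3:42
cycle 11: stall // r0:Add2,r1:Add1,r2:Mul2,r3:42
cycle 12: CDB Add1=84; issue SUB r2<-Add1 // r0:Add2,r1:84,r2:Add1,r3:42
cycle 13: CDB Mul2=147 // r0:Add2,r1:84,r2:Add1,r3:42

STATUS = TAG Add2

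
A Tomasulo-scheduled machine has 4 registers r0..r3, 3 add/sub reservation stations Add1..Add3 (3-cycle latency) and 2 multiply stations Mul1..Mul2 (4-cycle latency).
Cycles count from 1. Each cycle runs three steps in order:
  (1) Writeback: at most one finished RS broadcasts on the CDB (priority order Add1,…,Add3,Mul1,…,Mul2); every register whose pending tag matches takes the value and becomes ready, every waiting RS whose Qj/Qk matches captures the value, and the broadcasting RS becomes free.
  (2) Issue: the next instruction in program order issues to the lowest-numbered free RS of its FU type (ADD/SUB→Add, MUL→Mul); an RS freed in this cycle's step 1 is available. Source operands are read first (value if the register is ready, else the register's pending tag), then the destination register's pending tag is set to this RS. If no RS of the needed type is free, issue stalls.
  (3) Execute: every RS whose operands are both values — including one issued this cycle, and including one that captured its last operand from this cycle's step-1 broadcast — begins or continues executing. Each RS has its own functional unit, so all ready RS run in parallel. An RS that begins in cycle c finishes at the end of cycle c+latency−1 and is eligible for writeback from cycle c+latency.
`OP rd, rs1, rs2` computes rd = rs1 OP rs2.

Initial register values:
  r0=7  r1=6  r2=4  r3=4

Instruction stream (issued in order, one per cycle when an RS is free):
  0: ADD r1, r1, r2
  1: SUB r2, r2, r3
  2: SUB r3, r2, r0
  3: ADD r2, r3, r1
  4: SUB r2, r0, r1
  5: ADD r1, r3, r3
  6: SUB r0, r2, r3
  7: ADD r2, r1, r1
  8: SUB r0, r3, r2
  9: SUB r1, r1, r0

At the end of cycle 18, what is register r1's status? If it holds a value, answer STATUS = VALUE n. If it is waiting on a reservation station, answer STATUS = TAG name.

STATUS = TAG Add3

cycle 1: issue ADD r1<-Add1 // r0:7,r1:Add1,r2:4,r3:4
cycle 2: issue SUB r2<-Add2 // r0:7,r1:Add1,r2:Add2,r3:4
cycle 3: issue SUB r3<-Add3 // r0:7,r1:Add1,r2:Add2,r3:Add3
cycle 4: CDB Add1=10; issue ADD r2<-Add1 // r0:7,r1:10,r2:Add1,r3:Add3
cycle 5: CDB Add2=0; issue SUB r2<-Add2 // r0:7,r1:10,r2:Add2,r3:Add3
cycle 6: stall // r0:7,r1:10,r2:Add2,r3:Add3
cycle 7: stall // r0:7,r1:10,r2:Add2,r3:Add3
cycle 8: CDB Add2=-3; issue ADD r1<-Add2 // r0:7,r1:Add2,r2:-3,r3:Add3
cycle 9: CDB Add3=-7; issue SUB r0<-Add3 // r0:Add3,r1:Add2,r2:-3,r3:-7
cycle 10: stall // r0:Add3,r1:Add2,r2:-3,r3:-7
cycle 11: stall // r0:Add3,r1:Add2,r2:-3,r3:-7
cycle 12: CDB Add1=3; issue ADD r2<-Add1 // r0:Add3,r1:Add2,r2:Add1,r3:-7
cycle 13: CDB Add2=-14; issue SUB r0<-Add2 // r0:Add2,r1:-14,r2:Add1,r3:-7
cycle 14: CDB Add3=4; issue SUB r1<-Add3 // r0:Add2,r1:Add3,r2:Add1,r3:-7
cycle 15: - // r0:Add2,r1:Add3,r2:Add1,r3:-7
cycle 16: CDB Add1=-28 // r0:Add2,r1:Add3,r2:-28,r3:-7
cycle 17: - // r0:Add2,r1:Add3,r2:-28,r3:-7
cycle 18: - // r0:Add2,r1:Add3,r2:-28,r3:-7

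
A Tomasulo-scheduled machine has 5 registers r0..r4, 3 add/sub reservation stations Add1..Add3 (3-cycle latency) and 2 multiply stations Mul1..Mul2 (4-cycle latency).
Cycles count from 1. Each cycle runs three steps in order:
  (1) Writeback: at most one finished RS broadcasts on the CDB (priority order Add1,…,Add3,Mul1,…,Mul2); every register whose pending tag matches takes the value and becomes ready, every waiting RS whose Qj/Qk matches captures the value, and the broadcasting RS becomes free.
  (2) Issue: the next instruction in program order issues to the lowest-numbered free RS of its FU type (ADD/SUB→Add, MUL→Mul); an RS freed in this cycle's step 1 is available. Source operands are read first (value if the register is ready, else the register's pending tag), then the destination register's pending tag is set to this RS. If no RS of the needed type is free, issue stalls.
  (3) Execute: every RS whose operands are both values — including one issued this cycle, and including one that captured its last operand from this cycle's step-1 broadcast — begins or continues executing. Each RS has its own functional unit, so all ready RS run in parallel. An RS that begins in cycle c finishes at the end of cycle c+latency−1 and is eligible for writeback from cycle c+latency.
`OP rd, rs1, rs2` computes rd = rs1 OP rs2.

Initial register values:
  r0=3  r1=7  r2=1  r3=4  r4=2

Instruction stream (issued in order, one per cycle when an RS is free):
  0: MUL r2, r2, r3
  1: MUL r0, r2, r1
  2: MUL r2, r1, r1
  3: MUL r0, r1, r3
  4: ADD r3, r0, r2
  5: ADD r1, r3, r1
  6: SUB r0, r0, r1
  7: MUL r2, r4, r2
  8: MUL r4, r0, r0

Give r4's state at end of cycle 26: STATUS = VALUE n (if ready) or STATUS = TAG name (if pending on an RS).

cycle 1: issue MUL r2<-Mul1 // r0:3,r1:7,r2:Mul1,r3:4,r4:2
cycle 2: issue MUL r0<-Mul2 // r0:Mul2,r1:7,r2:Mul1,r3:4,r4:2
cycle 3: stall // r0:Mul2,r1:7,r2:Mul1,r3:4,r4:2
cycle 4: stall // r0:Mul2,r1:7,r2:Mul1,r3:4,r4:2
cycle 5: CDB Mul1=4; issue MUL r2<-Mul1 // r0:Mul2,r1:7,r2:Mul1,r3:4,r4:2
cycle 6: stall // r0:Mul2,r1:7,r2:Mul1,r3:4,r4:2
cycle 7: stall // r0:Mul2,r1:7,r2:Mul1,r3:4,r4:2
cycle 8: stall // r0:Mul2,r1:7,r2:Mul1,r3:4,r4:2
cycle 9: CDB Mul1=49; issue MUL r0<-Mul1 // r0:Mul1,r1:7,r2:49,r3:4,r4:2
cycle 10: CDB Mul2=28; issue ADD r3<-Add1 // r0:Mul1,r1:7,r2:49,r3:Add1,r4:2
cycle 11: issue ADD r1<-Add2 // r0:Mul1,r1:Add2,r2:49,r3:Add1,r4:2
cycle 12: issue SUB r0<-Add3 // r0:Add3,r1:Add2,r2:49,r3:Add1,r4:2
cycle 13: CDB Mul1=28; issue MUL r2<-Mul1 // r0:Add3,r1:Add2,r2:Mul1,r3:Add1,r4:2
cycle 14: issue MUL r4<-Mul2 // r0:Add3,r1:Add2,r2:Mul1,r3:Add1,r4:Mul2
cycle 15: - // r0:Add3,r1:Add2,r2:Mul1,r3:Add1,r4:Mul2
cycle 16: CDB Add1=77 // r0:Add3,r1:Add2,r2:Mul1,r3:77,r4:Mul2
cycle 17: CDB Mul1=98 // r0:Add3,r1:Add2,r2:98,r3:77,r4:Mul2
cycle 18: - // r0:Add3,r1:Add2,r2:98,r3:77,r4:Mul2
cycle 19: CDB Add2=84 // r0:Add3,r1:84,r2:98,r3:77,r4:Mul2
cycle 20: - // r0:Add3,r1:84,r2:98,r3:77,r4:Mul2
cycle 21: - // r0:Add3,r1:84,r2:98,r3:77,r4:Mul2
cycle 22: CDB Add3=-56 // r0:-56,r1:84,r2:98,r3:77,r4:Mul2
cycle 23: - // r0:-56,r1:84,r2:98,r3:77,r4:Mul2
cycle 24: - // r0:-56,r1:84,r2:98,r3:77,r4:Mul2
cycle 25: - // r0:-56,r1:84,r2:98,r3:77,r4:Mul2
cycle 26: CDB Mul2=3136 // r0:-56,r1:84,r2:98,r3:77,r4:3136

STATUS = VALUE 3136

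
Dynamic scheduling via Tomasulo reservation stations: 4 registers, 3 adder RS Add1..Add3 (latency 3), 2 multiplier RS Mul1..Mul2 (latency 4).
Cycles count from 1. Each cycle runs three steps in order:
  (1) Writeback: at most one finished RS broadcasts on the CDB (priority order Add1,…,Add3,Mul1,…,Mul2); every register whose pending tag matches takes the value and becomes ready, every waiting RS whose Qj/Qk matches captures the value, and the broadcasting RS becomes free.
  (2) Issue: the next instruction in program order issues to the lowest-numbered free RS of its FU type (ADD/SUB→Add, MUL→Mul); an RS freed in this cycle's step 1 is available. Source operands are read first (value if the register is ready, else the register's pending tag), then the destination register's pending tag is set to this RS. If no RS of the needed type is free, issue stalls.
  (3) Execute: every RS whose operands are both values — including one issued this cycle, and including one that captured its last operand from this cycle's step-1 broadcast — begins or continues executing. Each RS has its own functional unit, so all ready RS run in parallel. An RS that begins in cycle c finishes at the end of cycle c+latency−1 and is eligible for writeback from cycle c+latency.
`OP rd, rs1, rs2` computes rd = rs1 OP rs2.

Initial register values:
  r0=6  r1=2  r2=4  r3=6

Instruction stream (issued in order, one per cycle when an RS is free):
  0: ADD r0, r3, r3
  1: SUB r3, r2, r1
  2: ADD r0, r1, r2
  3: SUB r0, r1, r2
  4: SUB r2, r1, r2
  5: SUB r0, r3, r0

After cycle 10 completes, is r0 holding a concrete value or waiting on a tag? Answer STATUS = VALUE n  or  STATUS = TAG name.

STATUS = VALUE 4

c1: issue ADD r0<-Add1 | r0:Add1,r1:2,r2:4,r3:6
c2: issue SUB r3<-Add2 | r0:Add1,r1:2,r2:4,r3:Add2
c3: issue ADD r0<-Add3 | r0:Add3,r1:2,r2:4,r3:Add2
c4: CDB Add1=12; issue SUB r0<-Add1 | r0:Add1,r1:2,r2:4,r3:Add2
c5: CDB Add2=2; issue SUB r2<-Add2 | r0:Add1,r1:2,r2:Add2,r3:2
c6: CDB Add3=6; issue SUB r0<-Add3 | r0:Add3,r1:2,r2:Add2,r3:2
c7: CDB Add1=-2 | r0:Add3,r1:2,r2:Add2,r3:2
c8: CDB Add2=-2 | r0:Add3,r1:2,r2:-2,r3:2
c9: - | r0:Add3,r1:2,r2:-2,r3:2
c10: CDB Add3=4 | r0:4,r1:2,r2:-2,r3:2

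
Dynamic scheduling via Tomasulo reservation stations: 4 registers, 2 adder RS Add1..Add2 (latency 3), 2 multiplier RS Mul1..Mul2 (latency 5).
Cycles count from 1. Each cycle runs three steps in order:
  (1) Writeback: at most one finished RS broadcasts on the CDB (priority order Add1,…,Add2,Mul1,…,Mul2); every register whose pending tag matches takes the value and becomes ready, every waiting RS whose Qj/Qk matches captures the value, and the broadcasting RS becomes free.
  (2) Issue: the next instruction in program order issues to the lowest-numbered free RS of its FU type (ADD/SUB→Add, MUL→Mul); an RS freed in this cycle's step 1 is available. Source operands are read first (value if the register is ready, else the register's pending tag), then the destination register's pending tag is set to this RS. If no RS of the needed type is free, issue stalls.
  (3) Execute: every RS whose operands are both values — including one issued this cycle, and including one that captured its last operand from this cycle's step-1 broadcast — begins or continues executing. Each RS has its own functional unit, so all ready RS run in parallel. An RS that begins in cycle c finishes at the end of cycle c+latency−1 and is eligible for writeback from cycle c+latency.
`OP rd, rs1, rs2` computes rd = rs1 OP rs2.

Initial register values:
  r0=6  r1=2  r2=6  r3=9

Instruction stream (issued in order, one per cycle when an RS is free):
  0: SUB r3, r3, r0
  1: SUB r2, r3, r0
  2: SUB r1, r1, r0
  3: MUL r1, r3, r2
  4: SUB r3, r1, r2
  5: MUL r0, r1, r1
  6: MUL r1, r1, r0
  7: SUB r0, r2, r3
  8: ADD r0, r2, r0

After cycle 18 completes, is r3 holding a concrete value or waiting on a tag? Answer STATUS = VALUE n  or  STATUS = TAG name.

STATUS = VALUE -6

c1: issue SUB r3<-Add1 | r0:6,r1:2,r2:6,r3:Add1
c2: issue SUB r2<-Add2 | r0:6,r1:2,r2:Add2,r3:Add1
c3: stall | r0:6,r1:2,r2:Add2,r3:Add1
c4: CDB Add1=3; issue SUB r1<-Add1 | r0:6,r1:Add1,r2:Add2,r3:3
c5: issue MUL r1<-Mul1 | r0:6,r1:Mul1,r2:Add2,r3:3
c6: stall | r0:6,r1:Mul1,r2:Add2,r3:3
c7: CDB Add1=-4; issue SUB r3<-Add1 | r0:6,r1:Mul1,r2:Add2,r3:Add1
c8: CDB Add2=-3; issue MUL r0<-Mul2 | r0:Mul2,r1:Mul1,r2:-3,r3:Add1
c9: stall | r0:Mul2,r1:Mul1,r2:-3,r3:Add1
c10: stall | r0:Mul2,r1:Mul1,r2:-3,r3:Add1
c11: stall | r0:Mul2,r1:Mul1,r2:-3,r3:Add1
c12: stall | r0:Mul2,r1:Mul1,r2:-3,r3:Add1
c13: CDB Mul1=-9; issue MUL r1<-Mul1 | r0:Mul2,r1:Mul1,r2:-3,r3:Add1
c14: issue SUB r0<-Add2 | r0:Add2,r1:Mul1,r2:-3,r3:Add1
c15: stall | r0:Add2,r1:Mul1,r2:-3,r3:Add1
c16: CDB Add1=-6; issue ADD r0<-Add1 | r0:Add1,r1:Mul1,r2:-3,r3:-6
c17: - | r0:Add1,r1:Mul1,r2:-3,r3:-6
c18: CDB Mul2=81 | r0:Add1,r1:Mul1,r2:-3,r3:-6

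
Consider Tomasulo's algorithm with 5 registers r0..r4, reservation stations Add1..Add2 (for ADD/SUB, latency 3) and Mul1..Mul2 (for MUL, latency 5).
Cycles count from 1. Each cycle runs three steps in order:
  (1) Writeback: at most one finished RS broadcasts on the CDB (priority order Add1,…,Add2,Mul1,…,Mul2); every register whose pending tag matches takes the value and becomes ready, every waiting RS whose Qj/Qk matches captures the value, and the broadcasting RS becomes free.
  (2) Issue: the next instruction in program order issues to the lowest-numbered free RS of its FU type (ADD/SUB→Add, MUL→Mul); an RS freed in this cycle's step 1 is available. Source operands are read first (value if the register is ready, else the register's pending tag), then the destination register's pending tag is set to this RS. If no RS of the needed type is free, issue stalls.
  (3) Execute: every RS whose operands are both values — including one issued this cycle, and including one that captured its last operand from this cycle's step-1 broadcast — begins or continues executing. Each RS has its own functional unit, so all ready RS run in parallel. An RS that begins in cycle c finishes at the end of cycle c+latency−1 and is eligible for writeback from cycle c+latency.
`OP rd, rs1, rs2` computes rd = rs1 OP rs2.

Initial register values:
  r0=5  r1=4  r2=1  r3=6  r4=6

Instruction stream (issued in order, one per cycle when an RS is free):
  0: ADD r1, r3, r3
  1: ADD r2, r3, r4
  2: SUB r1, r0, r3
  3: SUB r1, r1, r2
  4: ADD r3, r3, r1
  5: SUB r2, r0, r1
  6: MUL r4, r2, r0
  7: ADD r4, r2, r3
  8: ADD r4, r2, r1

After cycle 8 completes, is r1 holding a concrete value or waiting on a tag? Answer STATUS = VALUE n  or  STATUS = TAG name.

STATUS = TAG Add2

  c1: issue ADD r1<-Add1  regs: r0:5,r1:Add1,r2:1,r3:6,r4:6
  c2: issue ADD r2<-Add2  regs: r0:5,r1:Add1,r2:Add2,r3:6,r4:6
  c3: stall  regs: r0:5,r1:Add1,r2:Add2,r3:6,r4:6
  c4: CDB Add1=12; issue SUB r1<-Add1  regs: r0:5,r1:Add1,r2:Add2,r3:6,r4:6
  c5: CDB Add2=12; issue SUB r1<-Add2  regs: r0:5,r1:Add2,r2:12,r3:6,r4:6
  c6: stall  regs: r0:5,r1:Add2,r2:12,r3:6,r4:6
  c7: CDB Add1=-1; issue ADD r3<-Add1  regs: r0:5,r1:Add2,r2:12,r3:Add1,r4:6
  c8: stall  regs: r0:5,r1:Add2,r2:12,r3:Add1,r4:6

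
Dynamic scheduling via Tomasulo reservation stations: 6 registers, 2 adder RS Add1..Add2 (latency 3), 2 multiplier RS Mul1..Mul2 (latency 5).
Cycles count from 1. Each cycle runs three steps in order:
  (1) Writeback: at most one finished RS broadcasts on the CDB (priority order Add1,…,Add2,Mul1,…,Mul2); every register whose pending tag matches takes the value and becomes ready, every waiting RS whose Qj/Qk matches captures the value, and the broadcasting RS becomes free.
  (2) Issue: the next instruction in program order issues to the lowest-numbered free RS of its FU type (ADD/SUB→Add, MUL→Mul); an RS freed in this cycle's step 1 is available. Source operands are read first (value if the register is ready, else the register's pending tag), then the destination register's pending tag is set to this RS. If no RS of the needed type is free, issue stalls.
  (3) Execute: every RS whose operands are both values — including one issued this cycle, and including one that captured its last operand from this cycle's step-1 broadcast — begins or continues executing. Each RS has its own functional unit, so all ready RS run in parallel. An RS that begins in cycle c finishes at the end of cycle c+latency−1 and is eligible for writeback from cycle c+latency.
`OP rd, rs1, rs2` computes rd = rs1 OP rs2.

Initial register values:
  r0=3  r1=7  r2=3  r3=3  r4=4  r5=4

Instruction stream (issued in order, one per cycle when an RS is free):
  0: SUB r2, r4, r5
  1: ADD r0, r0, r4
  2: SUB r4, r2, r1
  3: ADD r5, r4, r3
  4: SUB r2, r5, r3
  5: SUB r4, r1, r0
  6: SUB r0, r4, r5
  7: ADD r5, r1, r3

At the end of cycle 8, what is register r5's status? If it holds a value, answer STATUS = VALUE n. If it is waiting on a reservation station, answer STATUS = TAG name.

cycle 1: issue SUB r2<-Add1 // r0:3,r1:7,r2:Add1,r3:3,r4:4,r5:4
cycle 2: issue ADD r0<-Add2 // r0:Add2,r1:7,r2:Add1,r3:3,r4:4,r5:4
cycle 3: stall // r0:Add2,r1:7,r2:Add1,r3:3,r4:4,r5:4
cycle 4: CDB Add1=0; issue SUB r4<-Add1 // r0:Add2,r1:7,r2:0,r3:3,r4:Add1,r5:4
cycle 5: CDB Add2=7; issue ADD r5<-Add2 // r0:7,r1:7,r2:0,r3:3,r4:Add1,r5:Add2
cycle 6: stall // r0:7,r1:7,r2:0,r3:3,r4:Add1,r5:Add2
cycle 7: CDB Add1=-7; issue SUB r2<-Add1 // r0:7,r1:7,r2:Add1,r3:3,r4:-7,r5:Add2
cycle 8: stall // r0:7,r1:7,r2:Add1,r3:3,r4:-7,r5:Add2

STATUS = TAG Add2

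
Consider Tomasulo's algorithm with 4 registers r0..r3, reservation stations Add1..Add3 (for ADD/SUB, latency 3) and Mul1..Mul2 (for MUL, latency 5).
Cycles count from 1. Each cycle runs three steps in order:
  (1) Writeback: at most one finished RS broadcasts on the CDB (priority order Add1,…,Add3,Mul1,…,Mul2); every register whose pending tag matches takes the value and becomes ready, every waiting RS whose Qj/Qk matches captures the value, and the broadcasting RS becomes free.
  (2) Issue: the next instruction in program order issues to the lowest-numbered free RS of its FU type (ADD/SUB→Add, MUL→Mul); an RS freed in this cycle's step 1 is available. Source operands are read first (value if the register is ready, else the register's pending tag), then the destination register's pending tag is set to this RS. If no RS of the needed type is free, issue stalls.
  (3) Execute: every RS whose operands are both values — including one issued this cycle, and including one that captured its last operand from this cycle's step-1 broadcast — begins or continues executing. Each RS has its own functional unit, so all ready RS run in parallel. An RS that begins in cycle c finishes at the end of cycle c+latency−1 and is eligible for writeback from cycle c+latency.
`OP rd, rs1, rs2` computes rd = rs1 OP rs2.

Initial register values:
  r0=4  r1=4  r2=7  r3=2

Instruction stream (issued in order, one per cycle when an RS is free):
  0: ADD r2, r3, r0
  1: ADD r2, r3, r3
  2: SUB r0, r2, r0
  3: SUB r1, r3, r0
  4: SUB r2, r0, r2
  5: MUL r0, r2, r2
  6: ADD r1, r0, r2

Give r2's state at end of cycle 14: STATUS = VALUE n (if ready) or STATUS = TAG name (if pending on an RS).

  c1: issue ADD r2<-Add1  regs: r0:4,r1:4,r2:Add1,r3:2
  c2: issue ADD r2<-Add2  regs: r0:4,r1:4,r2:Add2,r3:2
  c3: issue SUB r0<-Add3  regs: r0:Add3,r1:4,r2:Add2,r3:2
  c4: CDB Add1=6; issue SUB r1<-Add1  regs: r0:Add3,r1:Add1,r2:Add2,r3:2
  c5: CDB Add2=4; issue SUB r2<-Add2  regs: r0:Add3,r1:Add1,r2:Add2,r3:2
  c6: issue MUL r0<-Mul1  regs: r0:Mul1,r1:Add1,r2:Add2,r3:2
  c7: stall  regs: r0:Mul1,r1:Add1,r2:Add2,r3:2
  c8: CDB Add3=0; issue ADD r1<-Add3  regs: r0:Mul1,r1:Add3,r2:Add2,r3:2
  c9: -  regs: r0:Mul1,r1:Add3,r2:Add2,r3:2
  c10: -  regs: r0:Mul1,r1:Add3,r2:Add2,r3:2
  c11: CDB Add1=2  regs: r0:Mul1,r1:Add3,r2:Add2,r3:2
  c12: CDB Add2=-4  regs: r0:Mul1,r1:Add3,r2:-4,r3:2
  c13: -  regs: r0:Mul1,r1:Add3,r2:-4,r3:2
  c14: -  regs: r0:Mul1,r1:Add3,r2:-4,r3:2

STATUS = VALUE -4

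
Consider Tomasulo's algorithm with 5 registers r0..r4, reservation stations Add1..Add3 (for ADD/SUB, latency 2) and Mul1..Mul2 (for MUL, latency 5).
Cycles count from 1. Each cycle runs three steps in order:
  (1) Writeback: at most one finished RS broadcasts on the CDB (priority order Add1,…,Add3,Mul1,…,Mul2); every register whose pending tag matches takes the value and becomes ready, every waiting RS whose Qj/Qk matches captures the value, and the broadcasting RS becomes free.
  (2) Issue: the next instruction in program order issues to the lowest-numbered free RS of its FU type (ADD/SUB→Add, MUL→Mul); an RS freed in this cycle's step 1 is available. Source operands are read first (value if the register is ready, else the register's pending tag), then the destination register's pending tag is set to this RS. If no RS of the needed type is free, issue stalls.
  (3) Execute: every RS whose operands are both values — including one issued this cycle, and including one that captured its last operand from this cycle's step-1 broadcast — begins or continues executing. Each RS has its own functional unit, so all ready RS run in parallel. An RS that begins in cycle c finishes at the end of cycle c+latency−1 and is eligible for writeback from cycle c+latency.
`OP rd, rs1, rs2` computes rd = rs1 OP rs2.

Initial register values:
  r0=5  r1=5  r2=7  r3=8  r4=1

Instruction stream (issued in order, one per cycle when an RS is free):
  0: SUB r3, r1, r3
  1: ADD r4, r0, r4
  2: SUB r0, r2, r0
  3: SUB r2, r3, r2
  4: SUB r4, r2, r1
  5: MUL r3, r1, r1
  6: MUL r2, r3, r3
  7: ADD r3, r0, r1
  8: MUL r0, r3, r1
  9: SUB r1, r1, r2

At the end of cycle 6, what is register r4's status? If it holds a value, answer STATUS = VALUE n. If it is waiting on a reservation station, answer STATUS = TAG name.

cycle 1: issue SUB r3<-Add1 // r0:5,r1:5,r2:7,r3:Add1,r4:1
cycle 2: issue ADD r4<-Add2 // r0:5,r1:5,r2:7,r3:Add1,r4:Add2
cycle 3: CDB Add1=-3; issue SUB r0<-Add1 // r0:Add1,r1:5,r2:7,r3:-3,r4:Add2
cycle 4: CDB Add2=6; issue SUB r2<-Add2 // r0:Add1,r1:5,r2:Add2,r3:-3,r4:6
cycle 5: CDB Add1=2; issue SUB r4<-Add1 // r0:2,r1:5,r2:Add2,r3:-3,r4:Add1
cycle 6: CDB Add2=-10; issue MUL r3<-Mul1 // r0:2,r1:5,r2:-10,r3:Mul1,r4:Add1

STATUS = TAG Add1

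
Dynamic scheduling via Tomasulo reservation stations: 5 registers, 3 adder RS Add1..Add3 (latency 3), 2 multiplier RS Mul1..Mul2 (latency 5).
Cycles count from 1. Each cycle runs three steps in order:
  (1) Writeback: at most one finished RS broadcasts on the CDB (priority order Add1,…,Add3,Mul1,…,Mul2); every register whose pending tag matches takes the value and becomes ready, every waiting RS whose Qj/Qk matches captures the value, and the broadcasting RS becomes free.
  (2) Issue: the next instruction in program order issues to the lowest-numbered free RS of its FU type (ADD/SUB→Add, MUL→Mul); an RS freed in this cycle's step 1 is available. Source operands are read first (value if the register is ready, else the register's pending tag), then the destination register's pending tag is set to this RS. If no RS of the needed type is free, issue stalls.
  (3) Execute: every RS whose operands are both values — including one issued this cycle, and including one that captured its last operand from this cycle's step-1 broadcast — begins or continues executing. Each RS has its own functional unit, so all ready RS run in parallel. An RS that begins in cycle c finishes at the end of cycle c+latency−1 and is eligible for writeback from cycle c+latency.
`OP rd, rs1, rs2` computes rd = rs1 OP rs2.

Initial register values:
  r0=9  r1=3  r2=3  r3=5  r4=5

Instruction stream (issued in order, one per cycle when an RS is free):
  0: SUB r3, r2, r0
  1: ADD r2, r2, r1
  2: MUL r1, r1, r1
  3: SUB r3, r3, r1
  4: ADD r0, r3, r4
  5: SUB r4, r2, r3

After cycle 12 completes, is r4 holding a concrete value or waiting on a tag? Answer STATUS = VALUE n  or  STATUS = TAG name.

STATUS = TAG Add3

  c1: issue SUB r3<-Add1  regs: r0:9,r1:3,r2:3,r3:Add1,r4:5
  c2: issue ADD r2<-Add2  regs: r0:9,r1:3,r2:Add2,r3:Add1,r4:5
  c3: issue MUL r1<-Mul1  regs: r0:9,r1:Mul1,r2:Add2,r3:Add1,r4:5
  c4: CDB Add1=-6; issue SUB r3<-Add1  regs: r0:9,r1:Mul1,r2:Add2,r3:Add1,r4:5
  c5: CDB Add2=6; issue ADD r0<-Add2  regs: r0:Add2,r1:Mul1,r2:6,r3:Add1,r4:5
  c6: issue SUB r4<-Add3  regs: r0:Add2,r1:Mul1,r2:6,r3:Add1,r4:Add3
  c7: -  regs: r0:Add2,r1:Mul1,r2:6,r3:Add1,r4:Add3
  c8: CDB Mul1=9  regs: r0:Add2,r1:9,r2:6,r3:Add1,r4:Add3
  c9: -  regs: r0:Add2,r1:9,r2:6,r3:Add1,r4:Add3
  c10: -  regs: r0:Add2,r1:9,r2:6,r3:Add1,r4:Add3
  c11: CDB Add1=-15  regs: r0:Add2,r1:9,r2:6,r3:-15,r4:Add3
  c12: -  regs: r0:Add2,r1:9,r2:6,r3:-15,r4:Add3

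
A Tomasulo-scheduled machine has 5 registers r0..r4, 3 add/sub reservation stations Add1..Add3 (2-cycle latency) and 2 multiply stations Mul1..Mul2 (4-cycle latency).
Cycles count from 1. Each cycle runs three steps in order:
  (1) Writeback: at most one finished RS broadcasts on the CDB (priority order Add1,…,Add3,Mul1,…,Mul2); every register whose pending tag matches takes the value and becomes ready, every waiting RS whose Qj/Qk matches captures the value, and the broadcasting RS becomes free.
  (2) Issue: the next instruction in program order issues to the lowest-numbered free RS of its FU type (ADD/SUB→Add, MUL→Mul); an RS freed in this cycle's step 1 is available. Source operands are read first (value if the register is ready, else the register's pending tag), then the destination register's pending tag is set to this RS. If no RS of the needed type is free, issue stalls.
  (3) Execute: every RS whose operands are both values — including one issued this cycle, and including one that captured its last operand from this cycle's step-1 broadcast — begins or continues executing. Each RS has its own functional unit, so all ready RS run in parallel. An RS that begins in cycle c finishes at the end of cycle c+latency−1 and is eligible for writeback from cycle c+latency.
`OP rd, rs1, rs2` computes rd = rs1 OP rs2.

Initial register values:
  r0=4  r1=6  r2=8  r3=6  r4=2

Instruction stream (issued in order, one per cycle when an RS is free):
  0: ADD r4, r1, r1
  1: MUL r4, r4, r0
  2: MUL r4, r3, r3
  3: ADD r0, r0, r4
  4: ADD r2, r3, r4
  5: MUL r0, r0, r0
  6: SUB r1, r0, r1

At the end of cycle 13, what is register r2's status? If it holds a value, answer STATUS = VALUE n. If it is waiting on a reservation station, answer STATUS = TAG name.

  c1: issue ADD r4<-Add1  regs: r0:4,r1:6,r2:8,r3:6,r4:Add1
  c2: issue MUL r4<-Mul1  regs: r0:4,r1:6,r2:8,r3:6,r4:Mul1
  c3: CDB Add1=12; issue MUL r4<-Mul2  regs: r0:4,r1:6,r2:8,r3:6,r4:Mul2
  c4: issue ADD r0<-Add1  regs: r0:Add1,r1:6,r2:8,r3:6,r4:Mul2
  c5: issue ADD r2<-Add2  regs: r0:Add1,r1:6,r2:Add2,r3:6,r4:Mul2
  c6: stall  regs: r0:Add1,r1:6,r2:Add2,r3:6,r4:Mul2
  c7: CDB Mul1=48; issue MUL r0<-Mul1  regs: r0:Mul1,r1:6,r2:Add2,r3:6,r4:Mul2
  c8: CDB Mul2=36; issue SUB r1<-Add3  regs: r0:Mul1,r1:Add3,r2:Add2,r3:6,r4:36
  c9: -  regs: r0:Mul1,r1:Add3,r2:Add2,r3:6,r4:36
  c10: CDB Add1=40  regs: r0:Mul1,r1:Add3,r2:Add2,r3:6,r4:36
  c11: CDB Add2=42  regs: r0:Mul1,r1:Add3,r2:42,r3:6,r4:36
  c12: -  regs: r0:Mul1,r1:Add3,r2:42,r3:6,r4:36
  c13: -  regs: r0:Mul1,r1:Add3,r2:42,r3:6,r4:36

STATUS = VALUE 42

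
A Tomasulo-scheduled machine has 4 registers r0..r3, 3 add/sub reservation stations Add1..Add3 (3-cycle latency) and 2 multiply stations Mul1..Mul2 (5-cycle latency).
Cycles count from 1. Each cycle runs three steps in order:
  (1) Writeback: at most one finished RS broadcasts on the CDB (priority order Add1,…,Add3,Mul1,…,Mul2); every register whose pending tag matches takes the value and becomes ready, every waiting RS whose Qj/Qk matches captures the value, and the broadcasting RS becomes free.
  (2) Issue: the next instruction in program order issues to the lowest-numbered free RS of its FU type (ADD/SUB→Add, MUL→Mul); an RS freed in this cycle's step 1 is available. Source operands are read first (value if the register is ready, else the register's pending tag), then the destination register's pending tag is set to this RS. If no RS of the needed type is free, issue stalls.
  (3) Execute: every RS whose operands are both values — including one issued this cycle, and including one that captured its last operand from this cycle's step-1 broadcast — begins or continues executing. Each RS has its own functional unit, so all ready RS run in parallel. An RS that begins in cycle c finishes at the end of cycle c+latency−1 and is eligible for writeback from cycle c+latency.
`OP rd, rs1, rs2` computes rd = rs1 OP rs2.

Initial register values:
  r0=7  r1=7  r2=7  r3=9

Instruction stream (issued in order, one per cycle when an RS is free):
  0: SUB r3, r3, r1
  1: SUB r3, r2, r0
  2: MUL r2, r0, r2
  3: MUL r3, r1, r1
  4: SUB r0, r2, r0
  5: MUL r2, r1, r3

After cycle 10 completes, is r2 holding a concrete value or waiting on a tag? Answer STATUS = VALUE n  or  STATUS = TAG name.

cycle 1: issue SUB r3<-Add1 // r0:7,r1:7,r2:7,r3:Add1
cycle 2: issue SUB r3<-Add2 // r0:7,r1:7,r2:7,r3:Add2
cycle 3: issue MUL r2<-Mul1 // r0:7,r1:7,r2:Mul1,r3:Add2
cycle 4: CDB Add1=2; issue MUL r3<-Mul2 // r0:7,r1:7,r2:Mul1,r3:Mul2
cycle 5: CDB Add2=0; issue SUB r0<-Add1 // r0:Add1,r1:7,r2:Mul1,r3:Mul2
cycle 6: stall // r0:Add1,r1:7,r2:Mul1,r3:Mul2
cycle 7: stall // r0:Add1,r1:7,r2:Mul1,r3:Mul2
cycle 8: CDB Mul1=49; issue MUL r2<-Mul1 // r0:Add1,r1:7,r2:Mul1,r3:Mul2
cycle 9: CDB Mul2=49 // r0:Add1,r1:7,r2:Mul1,r3:49
cycle 10: - // r0:Add1,r1:7,r2:Mul1,r3:49

STATUS = TAG Mul1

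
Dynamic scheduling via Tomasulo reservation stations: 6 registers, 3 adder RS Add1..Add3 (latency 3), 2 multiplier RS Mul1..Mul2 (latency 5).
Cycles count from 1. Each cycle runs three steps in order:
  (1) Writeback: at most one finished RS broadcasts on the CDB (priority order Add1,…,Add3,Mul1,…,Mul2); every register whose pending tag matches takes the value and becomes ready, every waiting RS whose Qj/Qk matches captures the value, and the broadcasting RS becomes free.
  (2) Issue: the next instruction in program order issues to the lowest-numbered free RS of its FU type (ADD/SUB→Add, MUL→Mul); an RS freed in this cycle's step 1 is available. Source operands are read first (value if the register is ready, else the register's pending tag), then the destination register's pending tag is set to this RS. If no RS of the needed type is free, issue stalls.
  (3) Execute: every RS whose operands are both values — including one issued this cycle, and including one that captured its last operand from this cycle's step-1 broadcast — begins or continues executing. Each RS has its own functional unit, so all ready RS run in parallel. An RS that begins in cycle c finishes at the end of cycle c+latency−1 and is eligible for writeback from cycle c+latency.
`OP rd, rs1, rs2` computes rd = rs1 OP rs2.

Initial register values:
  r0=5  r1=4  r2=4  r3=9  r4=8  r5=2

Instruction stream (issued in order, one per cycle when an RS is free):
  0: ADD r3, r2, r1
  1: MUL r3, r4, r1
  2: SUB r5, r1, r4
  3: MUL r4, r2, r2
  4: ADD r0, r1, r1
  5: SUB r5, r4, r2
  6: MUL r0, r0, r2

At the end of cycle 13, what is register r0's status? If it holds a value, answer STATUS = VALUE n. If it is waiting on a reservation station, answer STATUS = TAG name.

STATUS = VALUE 32

cycle 1: issue ADD r3<-Add1 // r0:5,r1:4,r2:4,r3:Add1,r4:8,r5:2
cycle 2: issue MUL r3<-Mul1 // r0:5,r1:4,r2:4,r3:Mul1,r4:8,r5:2
cycle 3: issue SUB r5<-Add2 // r0:5,r1:4,r2:4,r3:Mul1,r4:8,r5:Add2
cycle 4: CDB Add1=8; issue MUL r4<-Mul2 // r0:5,r1:4,r2:4,r3:Mul1,r4:Mul2,r5:Add2
cycle 5: issue ADD r0<-Add1 // r0:Add1,r1:4,r2:4,r3:Mul1,r4:Mul2,r5:Add2
cycle 6: CDB Add2=-4; issue SUB r5<-Add2 // r0:Add1,r1:4,r2:4,r3:Mul1,r4:Mul2,r5:Add2
cycle 7: CDB Mul1=32; issue MUL r0<-Mul1 // r0:Mul1,r1:4,r2:4,r3:32,r4:Mul2,r5:Add2
cycle 8: CDB Add1=8 // r0:Mul1,r1:4,r2:4,r3:32,r4:Mul2,r5:Add2
cycle 9: CDB Mul2=16 // r0:Mul1,r1:4,r2:4,r3:32,r4:16,r5:Add2
cycle 10: - // r0:Mul1,r1:4,r2:4,r3:32,r4:16,r5:Add2
cycle 11: - // r0:Mul1,r1:4,r2:4,r3:32,r4:16,r5:Add2
cycle 12: CDB Add2=12 // r0:Mul1,r1:4,r2:4,r3:32,r4:16,r5:12
cycle 13: CDB Mul1=32 // r0:32,r1:4,r2:4,r3:32,r4:16,r5:12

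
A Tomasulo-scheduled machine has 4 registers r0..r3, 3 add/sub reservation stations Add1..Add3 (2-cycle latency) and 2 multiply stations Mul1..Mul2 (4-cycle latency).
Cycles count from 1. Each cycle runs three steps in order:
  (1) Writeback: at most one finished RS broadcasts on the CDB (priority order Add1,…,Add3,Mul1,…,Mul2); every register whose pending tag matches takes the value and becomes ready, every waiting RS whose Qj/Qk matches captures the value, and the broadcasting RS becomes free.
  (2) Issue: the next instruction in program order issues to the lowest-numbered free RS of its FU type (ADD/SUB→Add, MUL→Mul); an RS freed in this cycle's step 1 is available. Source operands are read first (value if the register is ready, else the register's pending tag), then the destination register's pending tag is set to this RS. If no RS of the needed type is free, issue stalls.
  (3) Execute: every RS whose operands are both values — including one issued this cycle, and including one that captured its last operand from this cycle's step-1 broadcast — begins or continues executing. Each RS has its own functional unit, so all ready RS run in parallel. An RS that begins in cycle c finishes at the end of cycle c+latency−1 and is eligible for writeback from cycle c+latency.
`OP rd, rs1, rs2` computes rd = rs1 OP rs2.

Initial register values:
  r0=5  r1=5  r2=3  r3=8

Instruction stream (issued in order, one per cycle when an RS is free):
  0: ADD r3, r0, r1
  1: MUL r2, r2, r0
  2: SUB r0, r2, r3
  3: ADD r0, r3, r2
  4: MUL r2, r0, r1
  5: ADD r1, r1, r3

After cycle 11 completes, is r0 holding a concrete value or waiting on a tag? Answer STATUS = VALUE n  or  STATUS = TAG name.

STATUS = VALUE 25

c1: issue ADD r3<-Add1 | r0:5,r1:5,r2:3,r3:Add1
c2: issue MUL r2<-Mul1 | r0:5,r1:5,r2:Mul1,r3:Add1
c3: CDB Add1=10; issue SUB r0<-Add1 | r0:Add1,r1:5,r2:Mul1,r3:10
c4: issue ADD r0<-Add2 | r0:Add2,r1:5,r2:Mul1,r3:10
c5: issue MUL r2<-Mul2 | r0:Add2,r1:5,r2:Mul2,r3:10
c6: CDB Mul1=15; issue ADD r1<-Add3 | r0:Add2,r1:Add3,r2:Mul2,r3:10
c7: - | r0:Add2,r1:Add3,r2:Mul2,r3:10
c8: CDB Add1=5 | r0:Add2,r1:Add3,r2:Mul2,r3:10
c9: CDB Add2=25 | r0:25,r1:Add3,r2:Mul2,r3:10
c10: CDB Add3=15 | r0:25,r1:15,r2:Mul2,r3:10
c11: - | r0:25,r1:15,r2:Mul2,r3:10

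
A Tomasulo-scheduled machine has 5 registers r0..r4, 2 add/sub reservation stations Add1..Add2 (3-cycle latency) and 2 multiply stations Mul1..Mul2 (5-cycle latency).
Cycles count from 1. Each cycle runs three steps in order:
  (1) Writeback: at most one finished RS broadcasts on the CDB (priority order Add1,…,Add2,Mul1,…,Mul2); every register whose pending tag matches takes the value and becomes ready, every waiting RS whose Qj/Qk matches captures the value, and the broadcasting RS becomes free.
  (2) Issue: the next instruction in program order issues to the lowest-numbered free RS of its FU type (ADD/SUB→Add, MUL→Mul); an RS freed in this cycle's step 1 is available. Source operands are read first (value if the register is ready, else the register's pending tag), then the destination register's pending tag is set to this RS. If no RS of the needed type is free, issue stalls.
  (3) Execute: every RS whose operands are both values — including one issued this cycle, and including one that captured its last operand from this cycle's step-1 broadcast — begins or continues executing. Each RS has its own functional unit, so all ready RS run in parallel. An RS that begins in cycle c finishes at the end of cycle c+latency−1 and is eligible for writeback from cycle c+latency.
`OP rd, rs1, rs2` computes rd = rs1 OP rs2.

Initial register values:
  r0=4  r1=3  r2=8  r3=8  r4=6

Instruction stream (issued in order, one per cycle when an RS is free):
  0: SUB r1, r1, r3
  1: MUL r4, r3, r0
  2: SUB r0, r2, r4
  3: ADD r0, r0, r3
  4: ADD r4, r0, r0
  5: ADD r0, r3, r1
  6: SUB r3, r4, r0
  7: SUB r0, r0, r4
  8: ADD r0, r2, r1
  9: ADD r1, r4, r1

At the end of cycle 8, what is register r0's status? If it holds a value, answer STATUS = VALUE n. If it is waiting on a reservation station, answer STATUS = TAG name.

STATUS = TAG Add1

cycle 1: issue SUB r1<-Add1 // r0:4,r1:Add1,r2:8,r3:8,r4:6
cycle 2: issue MUL r4<-Mul1 // r0:4,r1:Add1,r2:8,r3:8,r4:Mul1
cycle 3: issue SUB r0<-Add2 // r0:Add2,r1:Add1,r2:8,r3:8,r4:Mul1
cycle 4: CDB Add1=-5; issue ADD r0<-Add1 // r0:Add1,r1:-5,r2:8,r3:8,r4:Mul1
cycle 5: stall // r0:Add1,r1:-5,r2:8,r3:8,r4:Mul1
cycle 6: stall // r0:Add1,r1:-5,r2:8,r3:8,r4:Mul1
cycle 7: CDB Mul1=32; stall // r0:Add1,r1:-5,r2:8,r3:8,r4:32
cycle 8: stall // r0:Add1,r1:-5,r2:8,r3:8,r4:32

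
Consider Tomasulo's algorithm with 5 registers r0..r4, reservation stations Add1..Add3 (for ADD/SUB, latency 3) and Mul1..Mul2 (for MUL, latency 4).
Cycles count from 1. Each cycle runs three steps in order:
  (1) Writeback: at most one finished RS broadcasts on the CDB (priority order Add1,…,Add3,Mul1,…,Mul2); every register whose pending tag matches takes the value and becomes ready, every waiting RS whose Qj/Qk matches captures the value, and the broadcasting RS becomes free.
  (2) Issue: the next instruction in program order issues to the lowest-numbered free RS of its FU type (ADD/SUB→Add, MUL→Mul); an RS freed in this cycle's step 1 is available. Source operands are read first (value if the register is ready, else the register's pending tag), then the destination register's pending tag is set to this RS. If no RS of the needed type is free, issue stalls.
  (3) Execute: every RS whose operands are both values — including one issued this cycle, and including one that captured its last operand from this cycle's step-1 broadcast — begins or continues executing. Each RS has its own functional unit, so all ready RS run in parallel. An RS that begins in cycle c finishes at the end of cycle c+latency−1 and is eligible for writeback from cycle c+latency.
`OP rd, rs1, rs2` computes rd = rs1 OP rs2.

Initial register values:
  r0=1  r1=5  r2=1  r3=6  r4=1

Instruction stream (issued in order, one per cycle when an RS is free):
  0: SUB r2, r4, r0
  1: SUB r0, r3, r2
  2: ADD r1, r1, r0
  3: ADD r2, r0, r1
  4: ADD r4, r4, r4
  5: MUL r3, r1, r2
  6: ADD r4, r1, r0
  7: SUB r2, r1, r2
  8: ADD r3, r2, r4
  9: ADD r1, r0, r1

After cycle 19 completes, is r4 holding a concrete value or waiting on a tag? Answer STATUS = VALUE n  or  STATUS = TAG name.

STATUS = VALUE 17

  c1: issue SUB r2<-Add1  regs: r0:1,r1:5,r2:Add1,r3:6,r4:1
  c2: issue SUB r0<-Add2  regs: r0:Add2,r1:5,r2:Add1,r3:6,r4:1
  c3: issue ADD r1<-Add3  regs: r0:Add2,r1:Add3,r2:Add1,r3:6,r4:1
  c4: CDB Add1=0; issue ADD r2<-Add1  regs: r0:Add2,r1:Add3,r2:Add1,r3:6,r4:1
  c5: stall  regs: r0:Add2,r1:Add3,r2:Add1,r3:6,r4:1
  c6: stall  regs: r0:Add2,r1:Add3,r2:Add1,r3:6,r4:1
  c7: CDB Add2=6; issue ADD r4<-Add2  regs: r0:6,r1:Add3,r2:Add1,r3:6,r4:Add2
  c8: issue MUL r3<-Mul1  regs: r0:6,r1:Add3,r2:Add1,r3:Mul1,r4:Add2
  c9: stall  regs: r0:6,r1:Add3,r2:Add1,r3:Mul1,r4:Add2
  c10: CDB Add2=2; issue ADD r4<-Add2  regs: r0:6,r1:Add3,r2:Add1,r3:Mul1,r4:Add2
  c11: CDB Add3=11; issue SUB r2<-Add3  regs: r0:6,r1:11,r2:Add3,r3:Mul1,r4:Add2
  c12: stall  regs: r0:6,r1:11,r2:Add3,r3:Mul1,r4:Add2
  c13: stall  regs: r0:6,r1:11,r2:Add3,r3:Mul1,r4:Add2
  c14: CDB Add1=17; issue ADD r3<-Add1  regs: r0:6,r1:11,r2:Add3,r3:Add1,r4:Add2
  c15: CDB Add2=17; issue ADD r1<-Add2  regs: r0:6,r1:Add2,r2:Add3,r3:Add1,r4:17
  c16: -  regs: r0:6,r1:Add2,r2:Add3,r3:Add1,r4:17
  c17: CDB Add3=-6  regs: r0:6,r1:Add2,r2:-6,r3:Add1,r4:17
  c18: CDB Add2=17  regs: r0:6,r1:17,r2:-6,r3:Add1,r4:17
  c19: CDB Mul1=187  regs: r0:6,r1:17,r2:-6,r3:Add1,r4:17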